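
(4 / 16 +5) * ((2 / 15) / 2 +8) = 847 / 20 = 42.35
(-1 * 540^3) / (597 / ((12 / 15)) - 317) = -629856000 / 1717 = -366835.18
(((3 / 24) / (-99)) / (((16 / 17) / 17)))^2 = 0.00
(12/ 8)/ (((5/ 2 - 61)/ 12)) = -4/ 13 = -0.31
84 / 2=42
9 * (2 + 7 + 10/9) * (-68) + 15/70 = -6187.79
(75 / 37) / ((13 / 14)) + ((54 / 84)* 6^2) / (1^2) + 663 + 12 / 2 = 2337795 / 3367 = 694.33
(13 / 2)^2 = 42.25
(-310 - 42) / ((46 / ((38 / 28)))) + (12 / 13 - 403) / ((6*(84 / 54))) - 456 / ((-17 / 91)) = 339795193 / 142324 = 2387.48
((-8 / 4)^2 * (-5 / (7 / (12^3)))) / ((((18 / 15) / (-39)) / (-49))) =-7862400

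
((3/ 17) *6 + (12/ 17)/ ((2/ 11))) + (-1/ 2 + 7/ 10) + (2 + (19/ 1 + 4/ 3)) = 27.47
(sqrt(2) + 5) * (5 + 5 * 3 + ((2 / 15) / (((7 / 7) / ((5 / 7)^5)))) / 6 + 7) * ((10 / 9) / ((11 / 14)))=81694520 * sqrt(2) / 2139291 + 408472600 / 2139291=244.94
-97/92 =-1.05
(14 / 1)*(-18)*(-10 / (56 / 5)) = 225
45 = 45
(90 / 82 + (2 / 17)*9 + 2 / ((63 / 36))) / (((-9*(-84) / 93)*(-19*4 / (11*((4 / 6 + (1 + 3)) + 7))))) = -27445385 / 40046832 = -0.69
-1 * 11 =-11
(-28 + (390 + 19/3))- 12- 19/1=1012/3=337.33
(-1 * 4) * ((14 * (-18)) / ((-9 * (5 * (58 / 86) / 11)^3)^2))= 1254252187378342768 / 83647029515625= 14994.58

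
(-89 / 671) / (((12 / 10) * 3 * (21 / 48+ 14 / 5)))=-17800 / 1564101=-0.01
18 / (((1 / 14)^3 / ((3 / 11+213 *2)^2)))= 1085968123632 / 121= 8974943170.51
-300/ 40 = -7.50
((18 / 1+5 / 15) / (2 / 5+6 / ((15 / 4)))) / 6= 55 / 36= 1.53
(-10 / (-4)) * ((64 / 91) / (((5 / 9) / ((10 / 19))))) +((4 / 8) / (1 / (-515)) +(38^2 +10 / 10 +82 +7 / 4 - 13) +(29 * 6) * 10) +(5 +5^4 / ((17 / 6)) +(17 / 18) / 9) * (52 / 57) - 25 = 3180.81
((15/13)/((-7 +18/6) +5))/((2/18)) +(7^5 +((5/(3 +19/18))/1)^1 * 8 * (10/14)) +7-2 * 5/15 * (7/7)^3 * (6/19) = 2124385981/126217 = 16831.22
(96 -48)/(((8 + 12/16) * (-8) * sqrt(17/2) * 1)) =-24 * sqrt(34)/595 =-0.24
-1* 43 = -43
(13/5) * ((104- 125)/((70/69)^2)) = -185679/3500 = -53.05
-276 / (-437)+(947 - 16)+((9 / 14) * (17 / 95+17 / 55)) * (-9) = 1358846 / 1463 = 928.81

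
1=1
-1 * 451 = -451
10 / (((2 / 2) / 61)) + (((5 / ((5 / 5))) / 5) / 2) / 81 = 98821 / 162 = 610.01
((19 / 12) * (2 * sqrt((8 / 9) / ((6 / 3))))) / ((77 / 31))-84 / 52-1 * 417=-3763649 / 9009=-417.77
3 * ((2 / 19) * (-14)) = -84 / 19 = -4.42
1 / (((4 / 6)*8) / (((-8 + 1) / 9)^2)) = 49 / 432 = 0.11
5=5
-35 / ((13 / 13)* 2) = -35 / 2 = -17.50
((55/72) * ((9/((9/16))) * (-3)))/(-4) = 55/6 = 9.17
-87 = -87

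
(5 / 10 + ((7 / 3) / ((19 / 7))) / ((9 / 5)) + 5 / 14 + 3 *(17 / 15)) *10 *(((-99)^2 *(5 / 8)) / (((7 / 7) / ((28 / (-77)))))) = -14026980 / 133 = -105466.02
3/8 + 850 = 6803/8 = 850.38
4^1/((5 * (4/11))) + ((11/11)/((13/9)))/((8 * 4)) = 4621/2080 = 2.22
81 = 81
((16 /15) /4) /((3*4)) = 1 /45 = 0.02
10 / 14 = 5 / 7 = 0.71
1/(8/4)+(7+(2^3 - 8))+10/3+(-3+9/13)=665/78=8.53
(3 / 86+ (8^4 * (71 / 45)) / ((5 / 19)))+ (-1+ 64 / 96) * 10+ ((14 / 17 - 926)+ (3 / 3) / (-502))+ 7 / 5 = 975552274664 / 41283225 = 23630.72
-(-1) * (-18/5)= -18/5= -3.60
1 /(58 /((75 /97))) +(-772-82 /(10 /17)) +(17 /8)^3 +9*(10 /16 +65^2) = 267375129953 /7201280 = 37128.83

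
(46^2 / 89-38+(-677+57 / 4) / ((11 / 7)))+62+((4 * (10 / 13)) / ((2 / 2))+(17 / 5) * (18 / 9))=-8425223 / 23140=-364.10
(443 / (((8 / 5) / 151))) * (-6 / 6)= -334465 / 8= -41808.12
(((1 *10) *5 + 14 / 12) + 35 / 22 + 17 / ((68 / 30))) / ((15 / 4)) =7954 / 495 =16.07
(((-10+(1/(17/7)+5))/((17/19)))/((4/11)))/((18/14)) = -19019/1734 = -10.97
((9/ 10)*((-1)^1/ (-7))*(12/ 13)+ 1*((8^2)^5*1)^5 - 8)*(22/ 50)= 7143374701993329204696721277094723157595646813674/ 11375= 627988984790622347665645800000000000000000000.00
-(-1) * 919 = 919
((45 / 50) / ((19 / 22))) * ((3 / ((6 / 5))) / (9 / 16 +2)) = 792 / 779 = 1.02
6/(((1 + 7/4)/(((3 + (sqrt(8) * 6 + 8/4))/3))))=40/11 + 96 * sqrt(2)/11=15.98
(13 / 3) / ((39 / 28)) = 28 / 9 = 3.11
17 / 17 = 1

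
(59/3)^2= 3481/9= 386.78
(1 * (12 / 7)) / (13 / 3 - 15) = -9 / 56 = -0.16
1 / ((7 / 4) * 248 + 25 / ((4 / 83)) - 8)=0.00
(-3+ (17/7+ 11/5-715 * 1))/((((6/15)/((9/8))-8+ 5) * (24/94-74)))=-3.66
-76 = -76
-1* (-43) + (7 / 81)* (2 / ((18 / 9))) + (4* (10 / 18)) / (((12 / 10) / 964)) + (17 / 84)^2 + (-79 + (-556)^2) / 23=22296774431 / 1460592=15265.57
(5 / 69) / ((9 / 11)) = 55 / 621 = 0.09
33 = 33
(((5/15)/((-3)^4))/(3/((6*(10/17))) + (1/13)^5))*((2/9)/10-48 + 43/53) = -167069968624/731630347911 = -0.23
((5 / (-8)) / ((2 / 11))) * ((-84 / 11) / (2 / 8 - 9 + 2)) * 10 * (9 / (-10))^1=35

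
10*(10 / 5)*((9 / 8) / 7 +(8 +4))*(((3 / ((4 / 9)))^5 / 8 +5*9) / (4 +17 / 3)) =150339742605 / 3325952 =45202.02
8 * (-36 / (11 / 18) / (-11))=5184 / 121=42.84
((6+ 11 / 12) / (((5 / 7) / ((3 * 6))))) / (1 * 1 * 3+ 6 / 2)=581 / 20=29.05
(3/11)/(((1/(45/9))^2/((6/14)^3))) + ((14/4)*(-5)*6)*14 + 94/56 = -22151807/15092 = -1467.78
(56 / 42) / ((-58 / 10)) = -20 / 87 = -0.23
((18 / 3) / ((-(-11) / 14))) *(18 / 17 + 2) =4368 / 187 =23.36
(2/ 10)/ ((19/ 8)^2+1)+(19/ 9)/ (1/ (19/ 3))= 768853/ 57375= 13.40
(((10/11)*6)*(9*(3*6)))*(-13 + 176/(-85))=-2490264/187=-13316.92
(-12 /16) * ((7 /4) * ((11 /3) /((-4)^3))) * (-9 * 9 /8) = -6237 /8192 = -0.76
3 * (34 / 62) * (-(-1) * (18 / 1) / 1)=918 / 31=29.61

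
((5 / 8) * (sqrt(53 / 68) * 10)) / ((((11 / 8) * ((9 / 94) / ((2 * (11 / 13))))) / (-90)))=-47000 * sqrt(901) / 221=-6383.63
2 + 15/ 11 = 37/ 11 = 3.36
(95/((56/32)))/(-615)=-0.09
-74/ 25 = -2.96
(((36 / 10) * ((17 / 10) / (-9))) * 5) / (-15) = 17 / 75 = 0.23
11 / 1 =11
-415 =-415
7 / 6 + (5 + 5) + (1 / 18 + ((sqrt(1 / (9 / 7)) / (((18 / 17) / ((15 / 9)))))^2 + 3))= 423823 / 26244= 16.15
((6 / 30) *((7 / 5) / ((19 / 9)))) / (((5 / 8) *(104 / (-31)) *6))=-651 / 61750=-0.01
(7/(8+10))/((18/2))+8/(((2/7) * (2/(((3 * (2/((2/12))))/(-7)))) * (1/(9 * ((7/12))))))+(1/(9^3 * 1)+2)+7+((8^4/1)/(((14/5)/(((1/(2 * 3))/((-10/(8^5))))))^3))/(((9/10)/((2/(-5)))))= 6755399256543353/500094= 13508258960.40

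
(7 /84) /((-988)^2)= 1 /11713728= 0.00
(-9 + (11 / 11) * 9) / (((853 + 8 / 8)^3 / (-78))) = 0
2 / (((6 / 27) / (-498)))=-4482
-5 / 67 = -0.07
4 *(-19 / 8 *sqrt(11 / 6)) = -19 *sqrt(66) / 12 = -12.86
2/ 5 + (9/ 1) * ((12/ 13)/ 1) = 566/ 65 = 8.71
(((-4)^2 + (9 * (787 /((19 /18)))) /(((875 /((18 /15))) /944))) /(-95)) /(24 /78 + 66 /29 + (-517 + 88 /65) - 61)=68185729508 /427263580625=0.16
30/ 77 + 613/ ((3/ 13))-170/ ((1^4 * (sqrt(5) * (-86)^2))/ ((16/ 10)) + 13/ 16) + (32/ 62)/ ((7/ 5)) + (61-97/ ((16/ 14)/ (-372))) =34291.58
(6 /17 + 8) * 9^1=1278 /17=75.18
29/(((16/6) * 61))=87/488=0.18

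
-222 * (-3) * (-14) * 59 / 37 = -14868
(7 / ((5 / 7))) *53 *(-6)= -15582 / 5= -3116.40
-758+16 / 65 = -49254 / 65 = -757.75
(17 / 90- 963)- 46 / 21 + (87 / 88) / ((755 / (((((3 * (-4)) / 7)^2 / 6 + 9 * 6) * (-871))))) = -1027.15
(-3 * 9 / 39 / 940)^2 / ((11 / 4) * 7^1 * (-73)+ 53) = -9 / 22436592100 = -0.00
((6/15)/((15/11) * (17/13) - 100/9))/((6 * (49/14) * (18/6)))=-286/420175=-0.00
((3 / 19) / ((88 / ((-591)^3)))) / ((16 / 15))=-9289128195 / 26752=-347231.17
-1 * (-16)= 16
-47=-47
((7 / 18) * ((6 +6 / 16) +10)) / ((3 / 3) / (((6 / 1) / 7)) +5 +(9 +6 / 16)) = 917 / 2238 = 0.41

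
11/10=1.10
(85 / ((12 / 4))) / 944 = 85 / 2832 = 0.03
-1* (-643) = 643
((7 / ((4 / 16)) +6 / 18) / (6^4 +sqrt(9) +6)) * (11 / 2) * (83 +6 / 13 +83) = 202334 / 10179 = 19.88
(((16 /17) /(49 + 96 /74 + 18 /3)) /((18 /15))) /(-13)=-1480 /1381029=-0.00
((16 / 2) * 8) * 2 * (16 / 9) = 2048 / 9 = 227.56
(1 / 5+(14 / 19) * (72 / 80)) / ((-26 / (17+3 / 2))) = -0.61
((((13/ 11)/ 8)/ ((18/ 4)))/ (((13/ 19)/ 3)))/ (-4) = -19/ 528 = -0.04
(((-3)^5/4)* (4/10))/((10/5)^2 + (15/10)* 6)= -243/130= -1.87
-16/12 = -4/3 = -1.33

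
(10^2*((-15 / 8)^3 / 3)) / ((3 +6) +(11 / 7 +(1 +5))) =-196875 / 14848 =-13.26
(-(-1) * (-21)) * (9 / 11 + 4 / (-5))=-21 / 55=-0.38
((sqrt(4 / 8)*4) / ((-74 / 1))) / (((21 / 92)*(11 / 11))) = -92*sqrt(2) / 777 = -0.17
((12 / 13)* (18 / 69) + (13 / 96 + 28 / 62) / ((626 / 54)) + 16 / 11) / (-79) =-1783038643 / 80676486176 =-0.02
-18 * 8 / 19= -144 / 19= -7.58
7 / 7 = 1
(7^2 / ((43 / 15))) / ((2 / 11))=8085 / 86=94.01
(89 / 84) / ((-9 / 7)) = -89 / 108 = -0.82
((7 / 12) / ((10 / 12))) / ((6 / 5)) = 7 / 12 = 0.58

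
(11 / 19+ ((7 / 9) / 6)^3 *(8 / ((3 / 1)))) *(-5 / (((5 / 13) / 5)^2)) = -554367320 / 1121931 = -494.12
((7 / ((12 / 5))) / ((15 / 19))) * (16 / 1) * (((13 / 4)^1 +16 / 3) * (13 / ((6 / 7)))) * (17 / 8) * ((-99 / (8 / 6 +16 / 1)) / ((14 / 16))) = -2561713 / 24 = -106738.04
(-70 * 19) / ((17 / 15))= -19950 / 17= -1173.53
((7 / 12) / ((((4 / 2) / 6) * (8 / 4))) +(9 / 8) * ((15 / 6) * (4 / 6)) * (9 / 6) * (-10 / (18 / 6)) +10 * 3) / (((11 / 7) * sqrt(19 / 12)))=301 * sqrt(57) / 209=10.87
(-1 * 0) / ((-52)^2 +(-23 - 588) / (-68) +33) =0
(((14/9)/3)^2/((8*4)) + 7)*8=40873/729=56.07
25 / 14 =1.79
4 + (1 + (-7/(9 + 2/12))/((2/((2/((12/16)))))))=219/55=3.98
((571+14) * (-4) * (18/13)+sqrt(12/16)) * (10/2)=-16200+5 * sqrt(3)/2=-16195.67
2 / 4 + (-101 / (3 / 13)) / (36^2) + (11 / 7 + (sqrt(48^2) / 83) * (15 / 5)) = 7835459 / 2258928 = 3.47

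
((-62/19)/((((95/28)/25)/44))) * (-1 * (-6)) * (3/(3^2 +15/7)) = -8020320/4693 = -1709.00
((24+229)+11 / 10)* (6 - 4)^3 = 10164 / 5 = 2032.80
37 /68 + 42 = 2893 /68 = 42.54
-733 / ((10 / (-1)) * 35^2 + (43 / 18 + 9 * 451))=13194 / 147395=0.09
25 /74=0.34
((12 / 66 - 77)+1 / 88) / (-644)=6759 / 56672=0.12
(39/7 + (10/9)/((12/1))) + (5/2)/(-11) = 11303/2079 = 5.44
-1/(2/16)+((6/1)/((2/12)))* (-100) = -3608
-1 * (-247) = 247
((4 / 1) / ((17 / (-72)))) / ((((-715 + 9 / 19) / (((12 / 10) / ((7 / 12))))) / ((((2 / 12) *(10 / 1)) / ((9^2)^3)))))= 608 / 3974844069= 0.00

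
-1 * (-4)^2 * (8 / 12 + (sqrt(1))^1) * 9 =-240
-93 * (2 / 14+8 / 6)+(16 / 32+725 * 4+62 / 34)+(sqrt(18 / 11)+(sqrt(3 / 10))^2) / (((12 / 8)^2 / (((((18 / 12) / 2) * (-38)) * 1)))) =3285873 / 1190 - 38 * sqrt(22) / 11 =2745.03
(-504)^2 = 254016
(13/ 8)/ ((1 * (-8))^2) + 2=1037/ 512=2.03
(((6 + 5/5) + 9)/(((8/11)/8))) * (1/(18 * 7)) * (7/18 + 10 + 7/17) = 145420/9639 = 15.09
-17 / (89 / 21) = -357 / 89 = -4.01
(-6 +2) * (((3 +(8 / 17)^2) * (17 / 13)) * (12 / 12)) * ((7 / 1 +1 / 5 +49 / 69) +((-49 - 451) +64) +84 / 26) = 7096055932 / 991185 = 7159.16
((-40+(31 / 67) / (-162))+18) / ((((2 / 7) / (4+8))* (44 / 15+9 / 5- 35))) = 8358665 / 273762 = 30.53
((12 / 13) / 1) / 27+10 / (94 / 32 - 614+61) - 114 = -9028558 / 79209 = -113.98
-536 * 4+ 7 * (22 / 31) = -66310 / 31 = -2139.03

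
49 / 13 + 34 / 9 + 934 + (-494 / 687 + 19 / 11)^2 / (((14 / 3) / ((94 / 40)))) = 195829571785993 / 207874026360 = 942.06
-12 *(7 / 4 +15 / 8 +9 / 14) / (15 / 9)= -2151 / 70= -30.73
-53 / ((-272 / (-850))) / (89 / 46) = -30475 / 356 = -85.60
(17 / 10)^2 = 289 / 100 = 2.89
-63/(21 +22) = -63/43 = -1.47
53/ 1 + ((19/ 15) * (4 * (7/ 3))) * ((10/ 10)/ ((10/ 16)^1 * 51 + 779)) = 15475751/ 291915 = 53.01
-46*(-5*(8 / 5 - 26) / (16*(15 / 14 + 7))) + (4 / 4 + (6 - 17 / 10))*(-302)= -1857783 / 1130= -1644.06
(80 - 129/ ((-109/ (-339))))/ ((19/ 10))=-350110/ 2071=-169.05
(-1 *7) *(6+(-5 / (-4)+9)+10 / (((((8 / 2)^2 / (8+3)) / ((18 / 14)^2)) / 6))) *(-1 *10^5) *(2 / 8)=103437500 / 7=14776785.71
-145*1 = -145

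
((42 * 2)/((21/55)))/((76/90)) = 4950/19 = 260.53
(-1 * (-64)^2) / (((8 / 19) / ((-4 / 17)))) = 38912 / 17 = 2288.94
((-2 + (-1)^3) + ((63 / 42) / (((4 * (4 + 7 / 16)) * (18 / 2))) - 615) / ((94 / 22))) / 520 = -367739 / 1301430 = -0.28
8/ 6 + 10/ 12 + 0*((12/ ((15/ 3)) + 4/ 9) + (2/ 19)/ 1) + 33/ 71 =1121/ 426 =2.63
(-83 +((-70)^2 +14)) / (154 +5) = 4831 / 159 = 30.38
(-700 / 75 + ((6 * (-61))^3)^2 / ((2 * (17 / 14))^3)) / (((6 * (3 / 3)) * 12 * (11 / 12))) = 1236721444593048050 / 486387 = 2542669612043.60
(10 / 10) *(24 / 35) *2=48 / 35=1.37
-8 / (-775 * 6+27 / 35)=280 / 162723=0.00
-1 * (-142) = 142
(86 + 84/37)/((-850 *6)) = -0.02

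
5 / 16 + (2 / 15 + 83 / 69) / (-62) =49787 / 171120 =0.29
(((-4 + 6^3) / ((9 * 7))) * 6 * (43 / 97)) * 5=91160 / 2037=44.75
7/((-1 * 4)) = -7/4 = -1.75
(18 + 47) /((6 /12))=130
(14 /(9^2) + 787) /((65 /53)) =3379333 /5265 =641.85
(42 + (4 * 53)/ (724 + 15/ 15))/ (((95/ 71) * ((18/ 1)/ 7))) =7619507/ 619875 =12.29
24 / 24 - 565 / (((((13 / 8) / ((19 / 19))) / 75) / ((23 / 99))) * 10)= -259471 / 429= -604.83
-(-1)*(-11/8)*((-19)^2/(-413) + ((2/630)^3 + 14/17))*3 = 4359075523/20899761750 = 0.21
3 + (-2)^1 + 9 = 10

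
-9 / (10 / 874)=-3933 / 5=-786.60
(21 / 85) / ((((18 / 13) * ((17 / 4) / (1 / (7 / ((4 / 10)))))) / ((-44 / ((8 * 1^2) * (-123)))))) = 286 / 2666025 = 0.00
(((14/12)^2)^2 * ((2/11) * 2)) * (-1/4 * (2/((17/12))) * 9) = -2401/1122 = -2.14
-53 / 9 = -5.89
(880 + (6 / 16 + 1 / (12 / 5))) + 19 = 21595 / 24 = 899.79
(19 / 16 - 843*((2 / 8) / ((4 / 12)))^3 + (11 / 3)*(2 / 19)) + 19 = -1222325 / 3648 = -335.07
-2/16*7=-7/8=-0.88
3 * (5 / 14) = 15 / 14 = 1.07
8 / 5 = 1.60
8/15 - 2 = -22/15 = -1.47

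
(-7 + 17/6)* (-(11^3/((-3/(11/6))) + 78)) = -330925/108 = -3064.12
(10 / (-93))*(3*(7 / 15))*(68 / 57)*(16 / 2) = -7616 / 5301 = -1.44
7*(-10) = -70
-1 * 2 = -2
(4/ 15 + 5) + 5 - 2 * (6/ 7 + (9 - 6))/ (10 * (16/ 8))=415/ 42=9.88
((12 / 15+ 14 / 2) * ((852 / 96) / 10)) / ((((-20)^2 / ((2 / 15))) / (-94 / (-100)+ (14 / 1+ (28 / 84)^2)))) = 6251479 / 180000000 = 0.03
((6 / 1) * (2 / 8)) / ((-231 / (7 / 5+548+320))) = -621 / 110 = -5.65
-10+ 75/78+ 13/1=103/26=3.96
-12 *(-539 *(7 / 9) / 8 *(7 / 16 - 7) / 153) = -132055 / 4896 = -26.97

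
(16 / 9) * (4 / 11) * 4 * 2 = 512 / 99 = 5.17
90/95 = 18/19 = 0.95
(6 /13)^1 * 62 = 372 /13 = 28.62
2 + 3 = 5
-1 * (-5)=5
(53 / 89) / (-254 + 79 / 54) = -2862 / 1213693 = -0.00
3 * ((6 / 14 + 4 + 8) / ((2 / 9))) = 2349 / 14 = 167.79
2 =2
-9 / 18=-1 / 2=-0.50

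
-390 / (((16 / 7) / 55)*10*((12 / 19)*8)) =-95095 / 512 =-185.73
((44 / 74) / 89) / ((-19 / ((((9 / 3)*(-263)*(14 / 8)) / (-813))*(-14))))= 141757 / 16955657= 0.01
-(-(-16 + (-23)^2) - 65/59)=30332/59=514.10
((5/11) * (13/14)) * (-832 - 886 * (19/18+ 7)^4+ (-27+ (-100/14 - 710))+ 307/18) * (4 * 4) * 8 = -713113347307400/3536379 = -201650713.15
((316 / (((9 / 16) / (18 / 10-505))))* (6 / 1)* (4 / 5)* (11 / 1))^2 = 1253143334411567104 / 5625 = 222781037228723.04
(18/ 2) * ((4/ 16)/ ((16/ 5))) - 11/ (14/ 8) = -2501/ 448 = -5.58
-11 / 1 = -11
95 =95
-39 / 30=-13 / 10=-1.30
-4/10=-2/5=-0.40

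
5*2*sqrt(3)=10*sqrt(3)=17.32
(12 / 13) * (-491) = -5892 / 13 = -453.23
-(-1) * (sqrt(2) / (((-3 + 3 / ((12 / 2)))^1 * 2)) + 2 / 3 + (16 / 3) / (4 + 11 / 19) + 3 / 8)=4607 / 2088- sqrt(2) / 5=1.92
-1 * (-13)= 13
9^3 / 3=243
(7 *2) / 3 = 14 / 3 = 4.67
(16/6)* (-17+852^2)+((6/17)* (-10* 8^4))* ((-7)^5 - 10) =12497558392/51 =245050164.55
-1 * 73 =-73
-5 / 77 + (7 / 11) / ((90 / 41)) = 1559 / 6930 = 0.22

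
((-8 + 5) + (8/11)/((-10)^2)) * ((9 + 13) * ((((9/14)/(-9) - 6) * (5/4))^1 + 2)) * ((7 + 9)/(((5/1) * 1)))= 1030396/875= 1177.60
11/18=0.61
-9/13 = -0.69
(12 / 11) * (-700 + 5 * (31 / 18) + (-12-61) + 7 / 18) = -9168 / 11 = -833.45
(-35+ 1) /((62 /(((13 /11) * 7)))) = -1547 /341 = -4.54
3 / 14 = 0.21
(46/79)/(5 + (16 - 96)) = -46/5925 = -0.01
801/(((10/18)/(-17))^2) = 18750609/25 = 750024.36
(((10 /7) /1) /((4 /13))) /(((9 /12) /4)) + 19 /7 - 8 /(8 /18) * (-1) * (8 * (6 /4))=5113 /21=243.48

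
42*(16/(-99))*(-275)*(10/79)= 56000/237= 236.29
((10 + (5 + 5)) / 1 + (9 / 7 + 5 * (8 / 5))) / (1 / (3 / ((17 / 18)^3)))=3586680 / 34391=104.29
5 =5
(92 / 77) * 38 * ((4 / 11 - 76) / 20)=-171.70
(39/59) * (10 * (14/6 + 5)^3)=1384240/531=2606.85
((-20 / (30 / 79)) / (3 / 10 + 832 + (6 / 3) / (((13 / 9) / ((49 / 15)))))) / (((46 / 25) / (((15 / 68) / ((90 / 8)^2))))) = -205400 / 3445393077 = -0.00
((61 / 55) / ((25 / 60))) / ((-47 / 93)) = -68076 / 12925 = -5.27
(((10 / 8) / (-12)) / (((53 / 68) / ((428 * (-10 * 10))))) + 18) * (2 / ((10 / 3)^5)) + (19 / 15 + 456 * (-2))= -3509313017 / 3975000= -882.85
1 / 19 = 0.05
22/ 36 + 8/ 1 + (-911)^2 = 14938733/ 18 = 829929.61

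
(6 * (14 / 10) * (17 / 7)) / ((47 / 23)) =2346 / 235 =9.98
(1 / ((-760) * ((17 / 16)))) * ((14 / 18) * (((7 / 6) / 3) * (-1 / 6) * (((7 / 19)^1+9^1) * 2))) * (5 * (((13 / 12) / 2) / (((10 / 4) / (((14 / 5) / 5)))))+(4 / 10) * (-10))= -2219749 / 559234125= -0.00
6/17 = 0.35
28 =28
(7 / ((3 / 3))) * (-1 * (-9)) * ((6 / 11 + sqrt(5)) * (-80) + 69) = 17577 / 11- 5040 * sqrt(5) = -9671.87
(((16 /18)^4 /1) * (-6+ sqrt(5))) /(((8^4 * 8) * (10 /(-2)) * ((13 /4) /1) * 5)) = 1 /710775- sqrt(5) /4264650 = 0.00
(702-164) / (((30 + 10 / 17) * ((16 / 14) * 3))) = 32011 / 6240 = 5.13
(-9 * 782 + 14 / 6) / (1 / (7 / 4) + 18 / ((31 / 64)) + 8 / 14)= -4580219 / 24936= -183.68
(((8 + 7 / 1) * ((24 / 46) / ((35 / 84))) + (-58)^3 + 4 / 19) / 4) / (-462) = 105.57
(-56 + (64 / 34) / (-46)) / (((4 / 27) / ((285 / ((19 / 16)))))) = -35497440 / 391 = -90786.29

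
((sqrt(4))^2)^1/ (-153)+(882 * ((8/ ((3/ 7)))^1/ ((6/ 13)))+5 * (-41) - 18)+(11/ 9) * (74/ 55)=27119723/ 765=35450.62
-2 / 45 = -0.04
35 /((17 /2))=70 /17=4.12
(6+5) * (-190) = -2090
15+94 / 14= 152 / 7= 21.71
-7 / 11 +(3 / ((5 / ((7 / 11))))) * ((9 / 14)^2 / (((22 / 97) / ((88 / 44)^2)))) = 18181 / 8470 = 2.15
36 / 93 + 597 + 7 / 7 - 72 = 526.39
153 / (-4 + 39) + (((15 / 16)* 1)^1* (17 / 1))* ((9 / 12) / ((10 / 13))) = 89199 / 4480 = 19.91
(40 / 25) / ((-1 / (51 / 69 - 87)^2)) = -31490048 / 2645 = -11905.50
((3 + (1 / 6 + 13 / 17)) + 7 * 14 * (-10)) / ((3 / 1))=-99559 / 306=-325.36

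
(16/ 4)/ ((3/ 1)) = 4/ 3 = 1.33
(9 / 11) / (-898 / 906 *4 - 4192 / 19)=-77463 / 21264100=-0.00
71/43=1.65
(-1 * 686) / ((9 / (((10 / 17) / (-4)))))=1715 / 153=11.21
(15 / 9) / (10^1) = 1 / 6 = 0.17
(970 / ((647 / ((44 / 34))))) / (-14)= -10670 / 76993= -0.14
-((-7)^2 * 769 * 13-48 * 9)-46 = -489467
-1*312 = -312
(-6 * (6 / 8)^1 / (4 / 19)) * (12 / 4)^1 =-513 / 8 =-64.12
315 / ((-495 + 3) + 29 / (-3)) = -27 / 43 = -0.63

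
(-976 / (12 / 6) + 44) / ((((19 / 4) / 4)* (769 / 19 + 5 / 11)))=-39072 / 4277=-9.14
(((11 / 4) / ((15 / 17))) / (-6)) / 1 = -187 / 360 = -0.52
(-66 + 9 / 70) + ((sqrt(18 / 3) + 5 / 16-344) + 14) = -221513 / 560 + sqrt(6) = -393.11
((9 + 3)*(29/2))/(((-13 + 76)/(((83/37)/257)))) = 4814/199689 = 0.02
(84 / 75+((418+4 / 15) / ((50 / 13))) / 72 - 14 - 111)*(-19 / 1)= 62775601 / 27000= 2325.02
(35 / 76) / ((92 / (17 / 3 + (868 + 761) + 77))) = 179725 / 20976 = 8.57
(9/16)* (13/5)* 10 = 117/8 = 14.62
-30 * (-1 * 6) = 180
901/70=12.87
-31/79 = -0.39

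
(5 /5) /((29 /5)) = 5 /29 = 0.17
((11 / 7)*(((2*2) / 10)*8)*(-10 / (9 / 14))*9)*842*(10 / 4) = -1481920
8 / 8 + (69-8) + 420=482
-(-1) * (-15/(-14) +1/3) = 59/42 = 1.40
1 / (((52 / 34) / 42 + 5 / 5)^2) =127449 / 136900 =0.93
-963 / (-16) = 963 / 16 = 60.19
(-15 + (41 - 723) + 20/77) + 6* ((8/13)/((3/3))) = -693741/1001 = -693.05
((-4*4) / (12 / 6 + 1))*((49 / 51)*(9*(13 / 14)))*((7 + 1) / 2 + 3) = -299.76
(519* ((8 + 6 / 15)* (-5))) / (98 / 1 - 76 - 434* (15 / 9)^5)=2648457 / 675452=3.92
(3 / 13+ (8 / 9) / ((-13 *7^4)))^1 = 64819 / 280917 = 0.23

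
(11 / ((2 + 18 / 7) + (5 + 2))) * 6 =154 / 27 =5.70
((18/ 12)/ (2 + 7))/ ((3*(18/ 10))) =5/ 162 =0.03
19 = 19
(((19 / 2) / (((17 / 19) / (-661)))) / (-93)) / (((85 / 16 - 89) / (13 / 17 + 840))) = -27284879624 / 35988303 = -758.16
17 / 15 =1.13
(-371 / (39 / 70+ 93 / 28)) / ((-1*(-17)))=-51940 / 9231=-5.63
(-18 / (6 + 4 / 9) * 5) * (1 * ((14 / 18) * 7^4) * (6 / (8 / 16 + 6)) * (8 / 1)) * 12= -871274880 / 377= -2311073.95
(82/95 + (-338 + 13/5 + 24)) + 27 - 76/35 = -189996/665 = -285.71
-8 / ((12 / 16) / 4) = -128 / 3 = -42.67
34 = 34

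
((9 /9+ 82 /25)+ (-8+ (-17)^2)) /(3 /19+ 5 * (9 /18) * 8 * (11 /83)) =11247164 /110725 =101.58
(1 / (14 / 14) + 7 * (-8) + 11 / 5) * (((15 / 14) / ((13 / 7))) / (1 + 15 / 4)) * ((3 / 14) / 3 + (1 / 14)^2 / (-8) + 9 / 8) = -185625 / 24206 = -7.67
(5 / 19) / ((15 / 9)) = 3 / 19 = 0.16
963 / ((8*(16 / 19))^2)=21.22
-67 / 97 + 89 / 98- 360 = -3420093 / 9506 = -359.78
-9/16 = -0.56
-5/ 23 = -0.22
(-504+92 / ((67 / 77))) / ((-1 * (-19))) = -26684 / 1273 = -20.96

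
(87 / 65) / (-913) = -87 / 59345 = -0.00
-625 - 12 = -637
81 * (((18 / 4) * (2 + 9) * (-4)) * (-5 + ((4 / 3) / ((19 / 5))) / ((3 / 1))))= 78314.21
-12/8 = -3/2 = -1.50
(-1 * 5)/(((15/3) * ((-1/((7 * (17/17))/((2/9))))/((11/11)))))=63/2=31.50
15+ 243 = 258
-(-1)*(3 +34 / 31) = 127 / 31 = 4.10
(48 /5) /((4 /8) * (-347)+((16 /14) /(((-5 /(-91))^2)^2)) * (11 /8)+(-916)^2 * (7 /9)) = 108000 /9279479879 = 0.00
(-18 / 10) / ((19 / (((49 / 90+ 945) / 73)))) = -85099 / 69350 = -1.23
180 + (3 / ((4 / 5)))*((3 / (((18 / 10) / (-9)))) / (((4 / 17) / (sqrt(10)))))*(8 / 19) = 180 - 3825*sqrt(10) / 38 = -138.31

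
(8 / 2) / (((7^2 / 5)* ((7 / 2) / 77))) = 440 / 49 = 8.98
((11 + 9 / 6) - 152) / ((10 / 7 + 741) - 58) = -651 / 3194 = -0.20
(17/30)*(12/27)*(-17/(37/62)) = -35836/4995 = -7.17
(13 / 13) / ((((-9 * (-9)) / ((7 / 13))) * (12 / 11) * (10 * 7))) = 0.00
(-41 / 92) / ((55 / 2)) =-0.02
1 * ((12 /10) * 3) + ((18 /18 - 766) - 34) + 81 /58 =-794.00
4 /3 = 1.33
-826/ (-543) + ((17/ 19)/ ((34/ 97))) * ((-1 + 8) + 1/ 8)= 171229/ 8688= 19.71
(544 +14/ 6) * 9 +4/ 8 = 9835/ 2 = 4917.50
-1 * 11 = -11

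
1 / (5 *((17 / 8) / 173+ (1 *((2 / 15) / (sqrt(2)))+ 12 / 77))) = 85922048520 / 49515772777 - 34070215872 *sqrt(2) / 49515772777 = 0.76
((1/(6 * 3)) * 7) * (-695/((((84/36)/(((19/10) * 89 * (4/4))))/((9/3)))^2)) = -3577210731/280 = -12775752.61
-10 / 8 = -5 / 4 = -1.25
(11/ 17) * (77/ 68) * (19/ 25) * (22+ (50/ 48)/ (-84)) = 101907773/ 8323200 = 12.24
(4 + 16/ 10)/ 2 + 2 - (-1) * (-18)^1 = -66/ 5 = -13.20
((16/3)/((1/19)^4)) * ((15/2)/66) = 2606420/33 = 78982.42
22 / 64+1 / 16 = 13 / 32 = 0.41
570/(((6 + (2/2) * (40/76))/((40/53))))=108300/1643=65.92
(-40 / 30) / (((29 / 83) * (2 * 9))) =-166 / 783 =-0.21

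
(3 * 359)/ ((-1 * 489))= -359/ 163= -2.20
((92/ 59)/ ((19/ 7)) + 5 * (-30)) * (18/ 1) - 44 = -3064432/ 1121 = -2733.66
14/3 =4.67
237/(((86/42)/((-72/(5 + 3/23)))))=-4120956/2537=-1624.34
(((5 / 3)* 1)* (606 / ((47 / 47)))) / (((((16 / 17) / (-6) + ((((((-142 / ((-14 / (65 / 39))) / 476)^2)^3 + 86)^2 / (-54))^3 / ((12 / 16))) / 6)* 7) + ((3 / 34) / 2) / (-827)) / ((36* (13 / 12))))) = -650073028588736179185774281000035355451376274100786844022307519787449388255148577636255918781607703730056722960912315435013515391011823023520181219894493184 / 65958555829818707634252031462011522419779231216267774331641265493902340351891455958422575404799648627297438199123547324981191708965793810230111968324377196271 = -0.01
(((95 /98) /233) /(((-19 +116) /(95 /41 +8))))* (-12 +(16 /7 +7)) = -763515 /635675726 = -0.00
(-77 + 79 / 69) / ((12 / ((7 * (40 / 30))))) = -36638 / 621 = -59.00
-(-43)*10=430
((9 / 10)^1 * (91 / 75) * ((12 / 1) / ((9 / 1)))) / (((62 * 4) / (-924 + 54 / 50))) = -2099643 / 387500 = -5.42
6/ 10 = 3/ 5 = 0.60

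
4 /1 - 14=-10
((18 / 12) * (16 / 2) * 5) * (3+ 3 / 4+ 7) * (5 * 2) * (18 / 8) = 29025 / 2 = 14512.50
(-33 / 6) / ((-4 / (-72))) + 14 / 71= -98.80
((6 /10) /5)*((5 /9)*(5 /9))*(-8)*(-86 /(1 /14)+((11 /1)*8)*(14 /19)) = 173152 /513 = 337.53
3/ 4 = 0.75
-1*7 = -7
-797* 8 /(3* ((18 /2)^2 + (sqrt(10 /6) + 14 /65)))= -1093914380 /41791199 + 13469300* sqrt(15) /125373597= -25.76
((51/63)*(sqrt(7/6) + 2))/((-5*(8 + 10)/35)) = -17/27-17*sqrt(42)/324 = -0.97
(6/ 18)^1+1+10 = 34/ 3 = 11.33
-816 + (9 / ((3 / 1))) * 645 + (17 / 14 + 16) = 15907 / 14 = 1136.21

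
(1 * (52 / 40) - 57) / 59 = -557 / 590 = -0.94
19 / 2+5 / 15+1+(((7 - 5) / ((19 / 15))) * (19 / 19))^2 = 28865 / 2166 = 13.33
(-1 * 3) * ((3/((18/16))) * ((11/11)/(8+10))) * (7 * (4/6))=-56/27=-2.07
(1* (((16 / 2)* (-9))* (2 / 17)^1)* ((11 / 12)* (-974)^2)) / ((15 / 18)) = -751351392 / 85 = -8839428.14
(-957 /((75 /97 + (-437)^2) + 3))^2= 10246401 /408028390441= 0.00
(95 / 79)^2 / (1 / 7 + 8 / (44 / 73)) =694925 / 6446953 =0.11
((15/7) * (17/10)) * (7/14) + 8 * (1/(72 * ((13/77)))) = 8123/3276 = 2.48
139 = 139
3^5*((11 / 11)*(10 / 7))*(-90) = -218700 / 7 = -31242.86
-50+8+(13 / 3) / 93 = -11705 / 279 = -41.95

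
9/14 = 0.64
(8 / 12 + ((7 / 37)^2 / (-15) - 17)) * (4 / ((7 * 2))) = -31948 / 6845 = -4.67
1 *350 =350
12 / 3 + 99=103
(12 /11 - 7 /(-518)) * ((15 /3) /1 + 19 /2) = 26071 /1628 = 16.01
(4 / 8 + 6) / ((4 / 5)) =8.12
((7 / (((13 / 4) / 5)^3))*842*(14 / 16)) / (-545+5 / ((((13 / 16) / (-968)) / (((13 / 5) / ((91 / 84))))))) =-5894000 / 4658147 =-1.27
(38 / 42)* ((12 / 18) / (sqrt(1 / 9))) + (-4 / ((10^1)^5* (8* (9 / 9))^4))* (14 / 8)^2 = 62259198971 / 34406400000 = 1.81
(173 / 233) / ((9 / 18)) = 346 / 233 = 1.48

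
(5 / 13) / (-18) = -5 / 234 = -0.02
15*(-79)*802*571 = -542661270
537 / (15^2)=179 / 75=2.39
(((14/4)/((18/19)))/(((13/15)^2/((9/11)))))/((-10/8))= -5985/1859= -3.22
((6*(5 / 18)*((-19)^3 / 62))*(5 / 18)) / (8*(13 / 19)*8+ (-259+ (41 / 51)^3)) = 3201335365 / 13419290912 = 0.24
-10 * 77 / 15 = -154 / 3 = -51.33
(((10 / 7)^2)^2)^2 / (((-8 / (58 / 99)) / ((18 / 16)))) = -90625000 / 63412811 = -1.43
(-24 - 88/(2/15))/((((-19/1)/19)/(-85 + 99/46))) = -1303362/23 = -56667.91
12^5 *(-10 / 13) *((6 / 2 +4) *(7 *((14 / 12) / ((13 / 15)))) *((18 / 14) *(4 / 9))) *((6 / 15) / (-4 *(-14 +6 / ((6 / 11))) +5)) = -487710720 / 2873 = -169756.60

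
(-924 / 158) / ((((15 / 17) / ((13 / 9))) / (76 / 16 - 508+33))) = 3556553 / 790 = 4501.97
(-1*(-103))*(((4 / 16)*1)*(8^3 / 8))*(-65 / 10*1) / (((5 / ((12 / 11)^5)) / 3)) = -7996465152 / 805255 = -9930.35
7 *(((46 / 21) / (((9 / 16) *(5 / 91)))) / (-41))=-66976 / 5535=-12.10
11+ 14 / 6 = 40 / 3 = 13.33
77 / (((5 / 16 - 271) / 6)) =-7392 / 4331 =-1.71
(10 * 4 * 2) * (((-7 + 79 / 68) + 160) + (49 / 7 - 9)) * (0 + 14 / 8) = 362145 / 17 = 21302.65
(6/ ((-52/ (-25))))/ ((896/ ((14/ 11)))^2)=75/ 12886016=0.00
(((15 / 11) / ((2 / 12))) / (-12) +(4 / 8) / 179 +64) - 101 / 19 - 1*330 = -10175598 / 37411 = -271.99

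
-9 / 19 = -0.47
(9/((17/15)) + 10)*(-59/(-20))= 3599/68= 52.93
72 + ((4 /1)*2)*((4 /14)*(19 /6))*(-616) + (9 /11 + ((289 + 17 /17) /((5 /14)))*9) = 96431 /33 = 2922.15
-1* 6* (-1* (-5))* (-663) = 19890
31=31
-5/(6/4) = -10/3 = -3.33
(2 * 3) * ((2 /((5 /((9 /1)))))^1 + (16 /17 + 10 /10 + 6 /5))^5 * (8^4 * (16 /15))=8096233707810717696 /22185265625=364937424.90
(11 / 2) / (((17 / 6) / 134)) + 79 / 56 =248975 / 952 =261.53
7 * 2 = 14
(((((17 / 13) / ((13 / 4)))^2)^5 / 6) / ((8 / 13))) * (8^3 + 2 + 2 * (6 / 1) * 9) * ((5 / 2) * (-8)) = -1643574992672231260160 / 4385760871126338332031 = -0.37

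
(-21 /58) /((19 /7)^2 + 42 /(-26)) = -13377 /212512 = -0.06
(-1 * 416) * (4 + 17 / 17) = -2080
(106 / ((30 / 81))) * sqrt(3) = 1431 * sqrt(3) / 5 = 495.71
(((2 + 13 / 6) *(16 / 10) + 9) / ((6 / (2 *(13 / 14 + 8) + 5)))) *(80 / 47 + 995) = 416400 / 7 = 59485.71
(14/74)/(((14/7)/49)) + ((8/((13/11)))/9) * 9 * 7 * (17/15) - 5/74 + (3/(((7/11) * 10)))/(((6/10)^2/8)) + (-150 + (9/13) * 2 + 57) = -1155002/50505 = -22.87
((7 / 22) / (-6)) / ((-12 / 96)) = 14 / 33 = 0.42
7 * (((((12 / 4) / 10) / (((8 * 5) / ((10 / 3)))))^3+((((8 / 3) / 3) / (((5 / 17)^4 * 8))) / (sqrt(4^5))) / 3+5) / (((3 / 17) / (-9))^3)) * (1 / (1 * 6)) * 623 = -954220301302303 / 1920000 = -496989740.26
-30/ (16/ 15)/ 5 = -45/ 8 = -5.62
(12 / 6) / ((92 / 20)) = 10 / 23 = 0.43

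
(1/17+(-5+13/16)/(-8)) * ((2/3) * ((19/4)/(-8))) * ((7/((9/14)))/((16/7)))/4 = -8257039/30081024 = -0.27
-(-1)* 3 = 3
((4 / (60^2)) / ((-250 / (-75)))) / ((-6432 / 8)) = -1 / 2412000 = -0.00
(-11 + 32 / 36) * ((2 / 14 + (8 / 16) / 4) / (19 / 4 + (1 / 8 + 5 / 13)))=-0.51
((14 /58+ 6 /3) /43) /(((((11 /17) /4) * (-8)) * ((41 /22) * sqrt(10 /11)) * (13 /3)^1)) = -51 * sqrt(110) /102254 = -0.01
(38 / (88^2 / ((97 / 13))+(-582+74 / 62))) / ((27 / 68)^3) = 35928886912 / 27051272001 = 1.33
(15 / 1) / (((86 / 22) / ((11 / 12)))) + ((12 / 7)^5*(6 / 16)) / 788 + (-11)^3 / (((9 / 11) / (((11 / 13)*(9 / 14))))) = -6525098015599 / 7403349044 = -881.37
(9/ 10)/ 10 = 9/ 100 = 0.09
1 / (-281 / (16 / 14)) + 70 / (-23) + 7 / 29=-3681659 / 1311989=-2.81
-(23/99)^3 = -12167/970299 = -0.01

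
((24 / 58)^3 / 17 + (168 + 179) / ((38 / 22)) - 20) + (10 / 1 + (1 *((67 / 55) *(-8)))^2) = 6812314876087 / 23829882175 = 285.87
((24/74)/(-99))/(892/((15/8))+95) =-20/3484327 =-0.00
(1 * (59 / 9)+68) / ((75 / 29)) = 19459 / 675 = 28.83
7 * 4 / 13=28 / 13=2.15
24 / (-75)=-8 / 25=-0.32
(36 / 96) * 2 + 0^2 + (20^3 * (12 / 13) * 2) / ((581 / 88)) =67606659 / 30212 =2237.74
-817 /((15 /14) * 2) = -5719 /15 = -381.27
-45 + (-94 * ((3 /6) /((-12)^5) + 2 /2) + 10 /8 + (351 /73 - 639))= -771.94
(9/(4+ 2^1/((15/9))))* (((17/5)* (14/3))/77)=51/143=0.36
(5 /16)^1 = 5 /16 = 0.31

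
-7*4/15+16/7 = 44/105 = 0.42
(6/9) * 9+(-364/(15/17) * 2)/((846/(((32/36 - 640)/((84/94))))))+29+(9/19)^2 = 964150444/1315845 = 732.72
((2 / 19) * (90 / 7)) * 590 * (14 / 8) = 26550 / 19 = 1397.37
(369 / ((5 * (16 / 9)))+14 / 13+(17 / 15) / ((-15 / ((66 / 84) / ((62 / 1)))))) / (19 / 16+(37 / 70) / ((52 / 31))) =432511421 / 15259905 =28.34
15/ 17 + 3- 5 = -19/ 17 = -1.12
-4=-4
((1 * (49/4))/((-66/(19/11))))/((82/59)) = -54929/238128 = -0.23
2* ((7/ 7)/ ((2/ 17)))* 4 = 68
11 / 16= 0.69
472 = 472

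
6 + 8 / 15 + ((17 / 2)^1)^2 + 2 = 4847 / 60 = 80.78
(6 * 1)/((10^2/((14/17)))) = 21/425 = 0.05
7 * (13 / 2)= 91 / 2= 45.50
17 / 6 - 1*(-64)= 401 / 6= 66.83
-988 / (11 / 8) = -7904 / 11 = -718.55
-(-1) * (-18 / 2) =-9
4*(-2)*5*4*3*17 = -8160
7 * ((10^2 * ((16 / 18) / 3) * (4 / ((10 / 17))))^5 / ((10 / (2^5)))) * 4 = 426876756599767040000 / 14348907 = 29749775129197.44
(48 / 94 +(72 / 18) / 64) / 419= 431 / 315088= 0.00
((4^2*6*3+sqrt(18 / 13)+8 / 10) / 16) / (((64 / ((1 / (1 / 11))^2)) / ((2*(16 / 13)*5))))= 1815*sqrt(26) / 5408+43681 / 104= 421.72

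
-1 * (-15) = 15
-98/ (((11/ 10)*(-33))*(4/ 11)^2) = 20.42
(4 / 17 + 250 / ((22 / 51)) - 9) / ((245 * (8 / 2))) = 3812 / 6545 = 0.58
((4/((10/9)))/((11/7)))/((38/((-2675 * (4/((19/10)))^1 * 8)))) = -10785600/3971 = -2716.09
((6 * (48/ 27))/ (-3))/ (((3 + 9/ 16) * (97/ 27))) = -512/ 1843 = -0.28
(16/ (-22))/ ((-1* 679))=8/ 7469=0.00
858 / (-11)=-78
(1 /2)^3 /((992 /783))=783 /7936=0.10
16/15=1.07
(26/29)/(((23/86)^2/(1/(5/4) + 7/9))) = 13653016/690345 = 19.78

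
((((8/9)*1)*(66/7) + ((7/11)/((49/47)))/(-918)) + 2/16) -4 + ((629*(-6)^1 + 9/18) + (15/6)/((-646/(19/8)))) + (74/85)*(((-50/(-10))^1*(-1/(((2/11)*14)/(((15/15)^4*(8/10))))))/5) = -106574060231/28274400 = -3769.28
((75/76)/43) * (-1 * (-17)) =1275/3268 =0.39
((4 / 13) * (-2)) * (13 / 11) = -8 / 11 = -0.73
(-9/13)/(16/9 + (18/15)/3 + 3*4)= -405/8294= -0.05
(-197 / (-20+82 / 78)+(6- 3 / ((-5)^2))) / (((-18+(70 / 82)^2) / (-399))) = 201690569052 / 536384675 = 376.02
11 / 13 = 0.85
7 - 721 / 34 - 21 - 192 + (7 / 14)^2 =-15433 / 68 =-226.96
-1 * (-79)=79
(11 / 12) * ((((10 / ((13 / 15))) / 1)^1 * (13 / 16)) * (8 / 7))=9.82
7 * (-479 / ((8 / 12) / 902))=-4536609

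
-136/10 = -68/5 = -13.60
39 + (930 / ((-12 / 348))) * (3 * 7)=-566331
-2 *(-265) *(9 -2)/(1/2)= 7420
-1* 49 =-49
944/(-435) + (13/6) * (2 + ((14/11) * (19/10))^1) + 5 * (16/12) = 44881/3190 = 14.07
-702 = -702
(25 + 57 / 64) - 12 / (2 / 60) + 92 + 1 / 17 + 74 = -182839 / 1088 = -168.05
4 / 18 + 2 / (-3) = -4 / 9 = -0.44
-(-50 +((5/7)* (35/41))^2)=83425/1681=49.63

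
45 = 45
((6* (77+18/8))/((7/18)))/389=8559/2723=3.14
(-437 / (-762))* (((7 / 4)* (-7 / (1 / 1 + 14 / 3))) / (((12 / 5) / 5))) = -535325 / 207264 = -2.58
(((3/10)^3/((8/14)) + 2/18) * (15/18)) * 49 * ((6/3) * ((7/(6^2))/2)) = 1955443/1555200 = 1.26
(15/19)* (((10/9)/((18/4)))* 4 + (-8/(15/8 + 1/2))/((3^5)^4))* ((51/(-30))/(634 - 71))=-556163634776/236221507337481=-0.00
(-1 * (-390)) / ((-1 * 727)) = -390 / 727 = -0.54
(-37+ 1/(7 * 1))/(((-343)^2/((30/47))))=-0.00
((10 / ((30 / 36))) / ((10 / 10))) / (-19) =-12 / 19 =-0.63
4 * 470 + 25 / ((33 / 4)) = 62140 / 33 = 1883.03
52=52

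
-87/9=-29/3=-9.67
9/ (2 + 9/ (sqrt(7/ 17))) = -126/ 1349 + 81*sqrt(119)/ 1349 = 0.56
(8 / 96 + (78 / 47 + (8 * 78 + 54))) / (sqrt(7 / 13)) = 383375 * sqrt(91) / 3948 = 926.33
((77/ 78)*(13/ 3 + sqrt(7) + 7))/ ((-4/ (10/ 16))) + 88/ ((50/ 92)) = 159.76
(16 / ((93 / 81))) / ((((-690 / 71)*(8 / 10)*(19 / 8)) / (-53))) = 541872 / 13547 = 40.00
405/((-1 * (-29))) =405/29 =13.97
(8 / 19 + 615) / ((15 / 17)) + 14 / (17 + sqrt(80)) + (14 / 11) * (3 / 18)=199166 / 285 -56 * sqrt(5) / 209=698.23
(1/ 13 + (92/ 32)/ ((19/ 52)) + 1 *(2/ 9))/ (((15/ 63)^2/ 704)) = 626326624/ 6175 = 101429.41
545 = 545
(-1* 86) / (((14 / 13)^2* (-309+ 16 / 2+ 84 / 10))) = 36335 / 143374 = 0.25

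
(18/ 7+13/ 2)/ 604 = 127/ 8456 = 0.02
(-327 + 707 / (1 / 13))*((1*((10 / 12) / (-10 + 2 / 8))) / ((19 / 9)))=-88640 / 247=-358.87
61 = 61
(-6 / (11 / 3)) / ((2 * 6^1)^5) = -1 / 152064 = -0.00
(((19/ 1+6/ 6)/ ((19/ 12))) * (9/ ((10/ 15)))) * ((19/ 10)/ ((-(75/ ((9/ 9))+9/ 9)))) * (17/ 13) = -1377/ 247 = -5.57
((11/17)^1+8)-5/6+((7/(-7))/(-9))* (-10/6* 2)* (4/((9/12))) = 5.84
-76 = -76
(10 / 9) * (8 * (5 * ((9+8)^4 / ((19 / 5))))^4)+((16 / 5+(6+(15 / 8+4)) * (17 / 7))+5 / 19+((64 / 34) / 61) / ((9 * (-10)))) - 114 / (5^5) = 275962181113645154931538832133538463 / 212850031275000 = 1296509939230898780761.94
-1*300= -300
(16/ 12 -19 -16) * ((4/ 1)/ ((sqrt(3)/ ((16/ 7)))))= -6464 * sqrt(3)/ 63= -177.71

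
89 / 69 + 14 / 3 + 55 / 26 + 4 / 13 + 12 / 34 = 88775 / 10166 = 8.73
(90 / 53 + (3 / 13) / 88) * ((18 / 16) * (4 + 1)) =4640355 / 485056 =9.57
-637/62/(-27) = 637/1674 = 0.38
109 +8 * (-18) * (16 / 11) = -1105 / 11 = -100.45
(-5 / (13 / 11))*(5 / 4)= -275 / 52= -5.29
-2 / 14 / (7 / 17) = -17 / 49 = -0.35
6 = 6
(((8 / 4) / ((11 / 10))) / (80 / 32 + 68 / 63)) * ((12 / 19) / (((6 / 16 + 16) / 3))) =0.06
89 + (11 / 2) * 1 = 189 / 2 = 94.50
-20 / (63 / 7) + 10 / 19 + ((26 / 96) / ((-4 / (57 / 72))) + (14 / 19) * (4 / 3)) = -67157 / 87552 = -0.77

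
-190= -190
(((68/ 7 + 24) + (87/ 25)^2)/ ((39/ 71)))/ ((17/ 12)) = 56937172/ 966875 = 58.89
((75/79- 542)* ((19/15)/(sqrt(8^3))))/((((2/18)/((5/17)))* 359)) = -2436351* sqrt(2)/15428384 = -0.22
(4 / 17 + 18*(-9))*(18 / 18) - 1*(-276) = 1942 / 17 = 114.24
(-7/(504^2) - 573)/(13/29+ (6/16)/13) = -7838970425/6527304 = -1200.95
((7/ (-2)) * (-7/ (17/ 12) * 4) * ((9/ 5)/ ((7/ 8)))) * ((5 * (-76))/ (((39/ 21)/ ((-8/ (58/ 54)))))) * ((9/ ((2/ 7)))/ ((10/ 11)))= 240813264384/ 32045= 7514846.76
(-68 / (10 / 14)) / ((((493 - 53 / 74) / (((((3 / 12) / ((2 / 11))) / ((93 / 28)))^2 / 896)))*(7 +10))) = -219373 / 100823814720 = -0.00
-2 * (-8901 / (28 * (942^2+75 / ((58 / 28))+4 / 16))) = 516258 / 720569171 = 0.00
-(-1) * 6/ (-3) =-2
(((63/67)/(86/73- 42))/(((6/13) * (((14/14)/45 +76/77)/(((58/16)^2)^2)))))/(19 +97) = -25910117541/351984287744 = -0.07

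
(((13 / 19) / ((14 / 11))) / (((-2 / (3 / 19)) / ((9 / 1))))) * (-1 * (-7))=-3861 / 1444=-2.67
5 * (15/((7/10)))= 750/7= 107.14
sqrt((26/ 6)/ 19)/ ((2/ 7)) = 7*sqrt(741)/ 114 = 1.67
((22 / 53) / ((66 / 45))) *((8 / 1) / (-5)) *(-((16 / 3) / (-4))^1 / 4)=-8 / 53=-0.15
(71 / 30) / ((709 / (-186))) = -2201 / 3545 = -0.62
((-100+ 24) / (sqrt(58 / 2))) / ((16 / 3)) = -57 * sqrt(29) / 116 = -2.65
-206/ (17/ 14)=-2884/ 17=-169.65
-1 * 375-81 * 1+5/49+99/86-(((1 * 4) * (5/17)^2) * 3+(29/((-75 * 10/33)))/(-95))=-3295859489781/7230960625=-455.80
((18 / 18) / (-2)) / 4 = -1 / 8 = -0.12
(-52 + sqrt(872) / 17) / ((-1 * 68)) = 13 / 17-sqrt(218) / 578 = 0.74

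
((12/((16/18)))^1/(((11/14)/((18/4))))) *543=923643/22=41983.77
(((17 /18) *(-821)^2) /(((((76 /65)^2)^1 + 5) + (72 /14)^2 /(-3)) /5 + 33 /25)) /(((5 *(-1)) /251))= -595431423352675 /15467652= -38495268.92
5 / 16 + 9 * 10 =1445 / 16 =90.31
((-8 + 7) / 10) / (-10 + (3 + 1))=1 / 60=0.02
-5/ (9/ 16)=-80/ 9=-8.89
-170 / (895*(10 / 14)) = -238 / 895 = -0.27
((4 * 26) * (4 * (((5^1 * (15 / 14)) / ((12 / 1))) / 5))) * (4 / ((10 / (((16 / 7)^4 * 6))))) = 40894464 / 16807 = 2433.18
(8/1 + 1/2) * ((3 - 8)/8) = -85/16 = -5.31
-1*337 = -337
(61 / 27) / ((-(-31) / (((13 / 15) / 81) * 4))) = 3172 / 1016955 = 0.00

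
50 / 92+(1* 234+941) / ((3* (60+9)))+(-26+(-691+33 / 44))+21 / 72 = -1175327 / 1656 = -709.74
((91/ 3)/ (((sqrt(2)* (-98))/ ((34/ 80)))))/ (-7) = 221* sqrt(2)/ 23520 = 0.01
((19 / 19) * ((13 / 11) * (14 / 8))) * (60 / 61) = 1365 / 671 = 2.03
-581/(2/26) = -7553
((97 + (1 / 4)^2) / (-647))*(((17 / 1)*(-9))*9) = 2138481 / 10352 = 206.58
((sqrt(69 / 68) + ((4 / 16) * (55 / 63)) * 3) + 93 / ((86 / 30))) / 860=0.04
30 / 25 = 6 / 5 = 1.20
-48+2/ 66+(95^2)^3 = 24258032389042/ 33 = 735091890577.03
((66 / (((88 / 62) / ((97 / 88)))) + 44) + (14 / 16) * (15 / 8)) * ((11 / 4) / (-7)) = -9745 / 256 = -38.07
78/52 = 3/2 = 1.50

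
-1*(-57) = 57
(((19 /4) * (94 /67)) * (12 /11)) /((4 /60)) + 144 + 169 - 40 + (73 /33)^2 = 28232572 /72963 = 386.94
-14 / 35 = -2 / 5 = -0.40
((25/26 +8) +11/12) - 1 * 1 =1385/156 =8.88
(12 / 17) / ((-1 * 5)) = -12 / 85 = -0.14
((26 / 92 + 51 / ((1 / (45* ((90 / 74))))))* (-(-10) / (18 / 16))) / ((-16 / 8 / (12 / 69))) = -380090480 / 176157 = -2157.68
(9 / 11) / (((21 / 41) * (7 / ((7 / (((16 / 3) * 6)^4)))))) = 0.00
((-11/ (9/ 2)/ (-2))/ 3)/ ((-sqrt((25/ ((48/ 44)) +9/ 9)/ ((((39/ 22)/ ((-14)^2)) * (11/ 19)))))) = -11 * sqrt(141778)/ 687078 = -0.01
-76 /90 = -38 /45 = -0.84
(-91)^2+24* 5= 8401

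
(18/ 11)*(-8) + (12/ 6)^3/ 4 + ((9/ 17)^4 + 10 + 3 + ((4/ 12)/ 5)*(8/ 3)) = 89524888/ 41342895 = 2.17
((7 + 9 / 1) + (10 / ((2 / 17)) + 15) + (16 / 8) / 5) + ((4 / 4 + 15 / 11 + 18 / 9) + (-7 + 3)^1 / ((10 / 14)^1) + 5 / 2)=12943 / 110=117.66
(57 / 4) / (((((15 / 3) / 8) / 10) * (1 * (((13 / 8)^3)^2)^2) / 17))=266356691828736 / 23298085122481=11.43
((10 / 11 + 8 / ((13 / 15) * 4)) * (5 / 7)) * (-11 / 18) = -1150 / 819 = -1.40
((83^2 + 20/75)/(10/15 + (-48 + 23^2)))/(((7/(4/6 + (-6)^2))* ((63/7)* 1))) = 2273458/273105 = 8.32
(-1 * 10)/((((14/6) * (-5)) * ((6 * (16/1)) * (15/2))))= 1/840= 0.00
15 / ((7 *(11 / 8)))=120 / 77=1.56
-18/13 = -1.38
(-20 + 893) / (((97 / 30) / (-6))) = -1620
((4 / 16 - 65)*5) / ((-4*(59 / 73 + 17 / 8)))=94535 / 3426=27.59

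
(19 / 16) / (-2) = -19 / 32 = -0.59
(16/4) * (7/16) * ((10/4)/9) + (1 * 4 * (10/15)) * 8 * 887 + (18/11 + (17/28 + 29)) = 105083173/5544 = 18954.40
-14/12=-1.17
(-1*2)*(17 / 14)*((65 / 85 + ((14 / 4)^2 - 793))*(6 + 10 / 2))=83347 / 4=20836.75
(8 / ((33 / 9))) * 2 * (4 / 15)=64 / 55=1.16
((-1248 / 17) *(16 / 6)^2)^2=708837376 / 2601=272524.94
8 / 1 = 8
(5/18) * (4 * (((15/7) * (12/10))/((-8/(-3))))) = 15/14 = 1.07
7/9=0.78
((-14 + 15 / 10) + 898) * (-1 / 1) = -1771 / 2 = -885.50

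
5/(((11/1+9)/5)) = 5/4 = 1.25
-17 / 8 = -2.12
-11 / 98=-0.11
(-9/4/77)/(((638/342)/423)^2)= -47088566001/31342388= -1502.39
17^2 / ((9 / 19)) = 5491 / 9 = 610.11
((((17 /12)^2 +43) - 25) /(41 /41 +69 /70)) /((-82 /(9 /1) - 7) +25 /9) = -20167 /26688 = -0.76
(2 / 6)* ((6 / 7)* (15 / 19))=0.23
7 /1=7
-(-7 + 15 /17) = 104 /17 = 6.12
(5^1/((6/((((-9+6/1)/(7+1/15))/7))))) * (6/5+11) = -915/1484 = -0.62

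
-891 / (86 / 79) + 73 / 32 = -1123085 / 1376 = -816.20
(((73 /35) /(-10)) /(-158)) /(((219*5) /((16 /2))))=2 /207375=0.00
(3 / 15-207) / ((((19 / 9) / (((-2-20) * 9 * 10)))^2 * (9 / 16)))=-116746375680 / 361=-323397162.55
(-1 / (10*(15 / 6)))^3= -1 / 15625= -0.00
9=9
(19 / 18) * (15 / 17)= 95 / 102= 0.93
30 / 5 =6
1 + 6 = 7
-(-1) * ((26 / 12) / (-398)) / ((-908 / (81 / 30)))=117 / 7227680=0.00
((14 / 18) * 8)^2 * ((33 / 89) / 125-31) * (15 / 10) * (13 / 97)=-7029259328 / 29136375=-241.25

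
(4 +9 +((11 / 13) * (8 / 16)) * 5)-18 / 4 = 138 / 13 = 10.62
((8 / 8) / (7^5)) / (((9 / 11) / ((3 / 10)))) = 11 / 504210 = 0.00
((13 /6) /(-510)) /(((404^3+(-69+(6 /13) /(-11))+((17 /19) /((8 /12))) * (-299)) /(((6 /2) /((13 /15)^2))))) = -627 /2436517552606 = -0.00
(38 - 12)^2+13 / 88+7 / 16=119079 / 176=676.59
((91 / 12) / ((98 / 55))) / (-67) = -715 / 11256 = -0.06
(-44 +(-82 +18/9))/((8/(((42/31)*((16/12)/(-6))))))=14/3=4.67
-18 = -18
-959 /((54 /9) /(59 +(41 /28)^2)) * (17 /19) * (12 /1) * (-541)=3178952247 /56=56767004.41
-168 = -168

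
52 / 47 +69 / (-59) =-0.06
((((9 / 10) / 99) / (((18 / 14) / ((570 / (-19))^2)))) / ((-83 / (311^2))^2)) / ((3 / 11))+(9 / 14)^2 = 128349940932547 / 4050732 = 31685616.56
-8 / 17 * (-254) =2032 / 17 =119.53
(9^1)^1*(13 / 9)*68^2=60112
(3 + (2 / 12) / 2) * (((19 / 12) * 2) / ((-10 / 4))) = -703 / 180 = -3.91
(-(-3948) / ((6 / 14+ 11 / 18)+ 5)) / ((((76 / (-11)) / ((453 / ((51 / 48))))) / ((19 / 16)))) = -619695846 / 12937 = -47901.05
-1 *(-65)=65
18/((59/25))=450/59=7.63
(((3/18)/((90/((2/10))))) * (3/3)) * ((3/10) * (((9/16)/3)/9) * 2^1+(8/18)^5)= 140969/12754584000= 0.00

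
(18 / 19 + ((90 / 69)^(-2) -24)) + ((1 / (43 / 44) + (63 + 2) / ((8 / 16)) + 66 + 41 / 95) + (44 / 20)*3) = 133523113 / 735300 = 181.59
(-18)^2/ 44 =81/ 11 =7.36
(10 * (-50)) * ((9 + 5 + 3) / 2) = -4250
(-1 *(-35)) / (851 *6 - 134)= 35 / 4972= 0.01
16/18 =8/9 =0.89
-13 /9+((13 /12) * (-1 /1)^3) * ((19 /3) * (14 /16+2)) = -6097 /288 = -21.17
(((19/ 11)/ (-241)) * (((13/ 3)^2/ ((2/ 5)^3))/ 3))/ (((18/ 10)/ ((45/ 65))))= -154375/ 572616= -0.27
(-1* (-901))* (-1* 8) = -7208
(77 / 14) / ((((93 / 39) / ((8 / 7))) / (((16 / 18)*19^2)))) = 1651936 / 1953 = 845.85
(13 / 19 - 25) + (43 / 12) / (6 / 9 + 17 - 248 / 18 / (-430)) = -62761491 / 2602772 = -24.11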